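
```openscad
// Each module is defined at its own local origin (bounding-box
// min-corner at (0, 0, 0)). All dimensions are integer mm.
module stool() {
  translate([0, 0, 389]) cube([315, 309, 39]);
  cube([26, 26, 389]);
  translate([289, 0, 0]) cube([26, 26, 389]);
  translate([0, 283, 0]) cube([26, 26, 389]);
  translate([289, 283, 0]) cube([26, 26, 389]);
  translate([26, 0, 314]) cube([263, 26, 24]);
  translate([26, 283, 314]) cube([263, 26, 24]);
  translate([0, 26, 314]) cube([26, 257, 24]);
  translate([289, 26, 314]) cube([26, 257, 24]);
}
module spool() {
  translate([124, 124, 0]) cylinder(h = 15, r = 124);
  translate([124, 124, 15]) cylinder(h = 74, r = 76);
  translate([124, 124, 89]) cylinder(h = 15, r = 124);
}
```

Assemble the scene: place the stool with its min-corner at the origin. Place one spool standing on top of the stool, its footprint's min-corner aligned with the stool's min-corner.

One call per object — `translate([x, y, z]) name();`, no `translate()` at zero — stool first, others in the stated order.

stool();
translate([0, 0, 428]) spool();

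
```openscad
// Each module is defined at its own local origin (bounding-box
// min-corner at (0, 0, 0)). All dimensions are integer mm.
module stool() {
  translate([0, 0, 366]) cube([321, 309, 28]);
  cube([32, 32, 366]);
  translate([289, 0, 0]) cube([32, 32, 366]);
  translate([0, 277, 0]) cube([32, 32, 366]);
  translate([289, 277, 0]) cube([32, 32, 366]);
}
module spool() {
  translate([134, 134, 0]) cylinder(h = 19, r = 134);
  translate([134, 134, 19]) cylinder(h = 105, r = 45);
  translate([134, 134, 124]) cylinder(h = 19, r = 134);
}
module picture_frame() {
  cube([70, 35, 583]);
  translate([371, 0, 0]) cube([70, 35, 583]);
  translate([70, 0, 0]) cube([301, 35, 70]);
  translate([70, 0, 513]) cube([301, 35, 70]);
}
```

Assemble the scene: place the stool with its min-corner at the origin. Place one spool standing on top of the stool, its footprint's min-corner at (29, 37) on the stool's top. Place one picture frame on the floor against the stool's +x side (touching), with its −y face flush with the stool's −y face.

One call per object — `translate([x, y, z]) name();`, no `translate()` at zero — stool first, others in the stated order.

stool();
translate([29, 37, 394]) spool();
translate([321, 0, 0]) picture_frame();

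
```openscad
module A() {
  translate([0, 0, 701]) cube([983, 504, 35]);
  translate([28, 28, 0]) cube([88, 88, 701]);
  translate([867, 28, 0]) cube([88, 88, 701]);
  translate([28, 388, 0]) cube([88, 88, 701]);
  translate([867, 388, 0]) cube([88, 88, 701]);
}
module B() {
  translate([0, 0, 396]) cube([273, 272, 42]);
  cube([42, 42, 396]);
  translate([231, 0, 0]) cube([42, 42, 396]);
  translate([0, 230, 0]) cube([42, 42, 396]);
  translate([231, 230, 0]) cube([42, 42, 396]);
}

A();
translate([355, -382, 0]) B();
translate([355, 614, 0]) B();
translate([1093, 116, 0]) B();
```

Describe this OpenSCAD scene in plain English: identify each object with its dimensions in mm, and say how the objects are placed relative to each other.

A is a table: top 983 mm (x) × 504 mm (y), 35 mm thick, upper face at z = 736 mm, on four 88×88 mm square legs, each inset 28 mm from the nearest pair of top edges, running from z = 0 to the bottom of the top.

B is a four-legged stool. The seat is a 273×272×42 mm slab whose top surface is at z = 438 mm; four square legs, each 42×42 mm in cross-section, run from the floor (z = 0) to the underside of the seat, each flush with a corner of the seat.

Three stools sit around the table at the −y, +y, +x sides.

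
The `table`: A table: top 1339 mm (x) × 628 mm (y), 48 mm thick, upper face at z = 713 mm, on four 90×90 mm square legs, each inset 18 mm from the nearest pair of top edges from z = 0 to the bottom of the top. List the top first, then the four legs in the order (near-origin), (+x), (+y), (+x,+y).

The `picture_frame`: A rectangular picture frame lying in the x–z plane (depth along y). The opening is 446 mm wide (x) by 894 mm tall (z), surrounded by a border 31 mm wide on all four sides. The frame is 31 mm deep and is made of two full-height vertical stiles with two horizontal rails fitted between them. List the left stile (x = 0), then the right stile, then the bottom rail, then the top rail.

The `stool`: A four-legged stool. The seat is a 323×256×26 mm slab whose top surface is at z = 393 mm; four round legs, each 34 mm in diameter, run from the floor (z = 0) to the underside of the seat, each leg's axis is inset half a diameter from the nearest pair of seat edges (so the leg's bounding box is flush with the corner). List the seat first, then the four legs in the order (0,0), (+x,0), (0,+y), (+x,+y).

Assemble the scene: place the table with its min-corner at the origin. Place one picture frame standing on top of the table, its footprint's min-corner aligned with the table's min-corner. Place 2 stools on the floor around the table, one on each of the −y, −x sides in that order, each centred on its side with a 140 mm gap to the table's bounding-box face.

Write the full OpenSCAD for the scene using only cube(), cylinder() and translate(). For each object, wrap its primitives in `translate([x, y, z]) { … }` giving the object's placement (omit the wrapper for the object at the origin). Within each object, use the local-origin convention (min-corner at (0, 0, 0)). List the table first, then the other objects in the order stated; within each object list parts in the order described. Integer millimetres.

translate([0, 0, 665]) cube([1339, 628, 48]);
translate([18, 18, 0]) cube([90, 90, 665]);
translate([1231, 18, 0]) cube([90, 90, 665]);
translate([18, 520, 0]) cube([90, 90, 665]);
translate([1231, 520, 0]) cube([90, 90, 665]);
translate([0, 0, 713]) {
  cube([31, 31, 956]);
  translate([477, 0, 0]) cube([31, 31, 956]);
  translate([31, 0, 0]) cube([446, 31, 31]);
  translate([31, 0, 925]) cube([446, 31, 31]);
}
translate([508, -396, 0]) {
  translate([0, 0, 367]) cube([323, 256, 26]);
  translate([17, 17, 0]) cylinder(h = 367, r = 17);
  translate([306, 17, 0]) cylinder(h = 367, r = 17);
  translate([17, 239, 0]) cylinder(h = 367, r = 17);
  translate([306, 239, 0]) cylinder(h = 367, r = 17);
}
translate([-463, 186, 0]) {
  translate([0, 0, 367]) cube([323, 256, 26]);
  translate([17, 17, 0]) cylinder(h = 367, r = 17);
  translate([306, 17, 0]) cylinder(h = 367, r = 17);
  translate([17, 239, 0]) cylinder(h = 367, r = 17);
  translate([306, 239, 0]) cylinder(h = 367, r = 17);
}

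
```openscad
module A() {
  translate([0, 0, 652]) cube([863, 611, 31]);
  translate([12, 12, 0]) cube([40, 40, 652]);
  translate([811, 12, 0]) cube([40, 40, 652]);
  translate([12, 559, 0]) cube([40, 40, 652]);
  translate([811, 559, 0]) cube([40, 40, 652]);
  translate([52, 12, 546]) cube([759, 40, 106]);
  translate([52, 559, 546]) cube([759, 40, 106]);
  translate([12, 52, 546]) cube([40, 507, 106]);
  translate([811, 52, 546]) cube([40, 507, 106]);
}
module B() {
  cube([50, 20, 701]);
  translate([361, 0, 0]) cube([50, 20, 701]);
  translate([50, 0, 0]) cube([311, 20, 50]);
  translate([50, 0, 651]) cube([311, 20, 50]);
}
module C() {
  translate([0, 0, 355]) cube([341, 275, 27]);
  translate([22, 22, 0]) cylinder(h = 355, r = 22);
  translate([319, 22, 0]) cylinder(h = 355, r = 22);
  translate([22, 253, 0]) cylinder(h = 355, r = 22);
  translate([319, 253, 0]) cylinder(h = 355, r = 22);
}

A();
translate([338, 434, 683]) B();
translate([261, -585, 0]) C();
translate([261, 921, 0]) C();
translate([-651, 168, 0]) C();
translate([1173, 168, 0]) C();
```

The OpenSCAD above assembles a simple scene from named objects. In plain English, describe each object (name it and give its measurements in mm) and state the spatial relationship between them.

A is a rectangular dining table. The top is 863×611×31 mm with its upper surface at z = 683 mm. It stands on four 40×40 mm square legs, each inset 12 mm from the nearest pair of top edges, running from the floor to the underside of the top. Four apron rails, 40 mm thick and 106 mm tall, run between adjacent legs with their top edges flush with the underside of the top and their outer faces flush with the legs' outer faces.

B is a picture frame with a 311×601 mm rectangular opening (x by z) and a uniform 50 mm border on every side. Frame depth is 20 mm along y. It is built from two vertical stiles running the full outside height and two horizontal rails spanning the gap between the stiles.

C is a four-legged stool. The seat is 341×275 mm, 27 mm thick, top at z = 382 mm. It stands on four round legs, each 44 mm in diameter, from z = 0 to the seat underside, each leg's axis is inset half a diameter from the nearest pair of seat edges (so the leg's bounding box is flush with the corner).

The picture frame is on top of the table. Four stools sit around the table at the −y, +y, −x, +x sides.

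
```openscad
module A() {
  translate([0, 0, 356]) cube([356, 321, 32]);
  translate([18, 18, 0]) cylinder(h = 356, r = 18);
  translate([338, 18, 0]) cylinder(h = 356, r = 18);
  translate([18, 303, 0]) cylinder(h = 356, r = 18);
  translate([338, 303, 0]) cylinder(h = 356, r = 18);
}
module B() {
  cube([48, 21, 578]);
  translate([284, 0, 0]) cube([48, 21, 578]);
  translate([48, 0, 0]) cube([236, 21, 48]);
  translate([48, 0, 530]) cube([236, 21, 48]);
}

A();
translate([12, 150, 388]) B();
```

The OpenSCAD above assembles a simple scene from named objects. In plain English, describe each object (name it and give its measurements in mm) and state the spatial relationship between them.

A is a simple wooden stool: a rectangular seat 356 mm (x) by 321 mm (y), 32 mm thick, top face at z = 388 mm, on four round legs, each 36 mm in diameter. The legs rest on z = 0, each leg's axis is inset half a diameter from the nearest pair of seat edges (so the leg's bounding box is flush with the corner).

B is a picture frame with a 236×482 mm rectangular opening (x by z) and a uniform 48 mm border on every side. Frame depth is 21 mm along y. It is built from two vertical stiles running the full outside height and two horizontal rails spanning the gap between the stiles.

The picture frame is on top of the stool, centred.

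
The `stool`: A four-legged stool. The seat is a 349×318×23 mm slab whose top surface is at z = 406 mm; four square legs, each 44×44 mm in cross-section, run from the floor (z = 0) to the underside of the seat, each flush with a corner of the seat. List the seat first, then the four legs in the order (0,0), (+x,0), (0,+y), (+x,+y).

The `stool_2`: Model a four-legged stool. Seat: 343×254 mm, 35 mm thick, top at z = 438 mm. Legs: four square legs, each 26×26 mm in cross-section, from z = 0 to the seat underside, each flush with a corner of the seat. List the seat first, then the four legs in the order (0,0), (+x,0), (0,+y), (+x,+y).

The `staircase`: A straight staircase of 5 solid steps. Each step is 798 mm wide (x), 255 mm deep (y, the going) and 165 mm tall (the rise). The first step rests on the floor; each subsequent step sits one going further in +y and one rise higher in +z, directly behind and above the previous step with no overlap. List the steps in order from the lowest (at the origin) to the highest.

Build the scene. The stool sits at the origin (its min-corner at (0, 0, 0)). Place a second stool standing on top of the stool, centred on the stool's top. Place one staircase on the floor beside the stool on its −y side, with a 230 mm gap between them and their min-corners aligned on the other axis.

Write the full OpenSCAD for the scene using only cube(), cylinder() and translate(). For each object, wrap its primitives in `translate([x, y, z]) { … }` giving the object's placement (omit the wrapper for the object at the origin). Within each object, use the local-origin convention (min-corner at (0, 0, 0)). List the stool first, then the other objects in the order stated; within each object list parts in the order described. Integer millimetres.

translate([0, 0, 383]) cube([349, 318, 23]);
cube([44, 44, 383]);
translate([305, 0, 0]) cube([44, 44, 383]);
translate([0, 274, 0]) cube([44, 44, 383]);
translate([305, 274, 0]) cube([44, 44, 383]);
translate([3, 32, 406]) {
  translate([0, 0, 403]) cube([343, 254, 35]);
  cube([26, 26, 403]);
  translate([317, 0, 0]) cube([26, 26, 403]);
  translate([0, 228, 0]) cube([26, 26, 403]);
  translate([317, 228, 0]) cube([26, 26, 403]);
}
translate([0, -1505, 0]) {
  cube([798, 255, 165]);
  translate([0, 255, 165]) cube([798, 255, 165]);
  translate([0, 510, 330]) cube([798, 255, 165]);
  translate([0, 765, 495]) cube([798, 255, 165]);
  translate([0, 1020, 660]) cube([798, 255, 165]);
}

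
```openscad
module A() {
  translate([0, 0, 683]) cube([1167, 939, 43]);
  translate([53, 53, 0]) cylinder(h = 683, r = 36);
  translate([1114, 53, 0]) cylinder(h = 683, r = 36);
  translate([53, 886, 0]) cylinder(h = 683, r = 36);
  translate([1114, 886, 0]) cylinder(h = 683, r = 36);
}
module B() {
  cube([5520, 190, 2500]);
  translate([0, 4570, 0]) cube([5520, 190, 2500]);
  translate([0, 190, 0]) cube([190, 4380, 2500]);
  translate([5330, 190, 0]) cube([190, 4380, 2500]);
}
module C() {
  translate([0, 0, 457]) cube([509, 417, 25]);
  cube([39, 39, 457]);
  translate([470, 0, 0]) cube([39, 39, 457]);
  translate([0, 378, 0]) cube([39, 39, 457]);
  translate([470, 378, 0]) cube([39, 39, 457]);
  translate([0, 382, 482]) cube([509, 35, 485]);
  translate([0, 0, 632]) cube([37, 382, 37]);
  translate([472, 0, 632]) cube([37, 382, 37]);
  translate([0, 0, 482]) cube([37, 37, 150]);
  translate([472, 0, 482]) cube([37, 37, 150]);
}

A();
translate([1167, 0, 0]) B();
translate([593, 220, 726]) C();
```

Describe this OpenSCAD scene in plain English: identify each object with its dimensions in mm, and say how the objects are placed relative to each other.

A is a table: top 1167 mm (x) × 939 mm (y), 43 mm thick, upper face at z = 726 mm, on four round legs of 72 mm diameter, each leg's bounding box inset 17 mm from the nearest pair of top edges, running from z = 0 to the bottom of the top.

B is a box-shaped house frame (walls only): outside footprint 5520×4760 mm, wall height 2500 mm, wall thickness 190 mm. The two y-facing walls run the full x-width; the two x-facing walls fit between the inner faces of the y-facing walls.

C is a chair. The seat is a 509×417×25 mm slab with its top at z = 482 mm, on four 39×39 mm corner legs (flush with the seat edges, standing on z = 0). A flat backrest 35 mm thick, 485 mm tall, spans the full seat width and rises from the seat top along its +y edge, rear face flush with the rear of the seat. Two armrests of 37×37 mm section run along each side from the seat's front edge to the front of the backrest, top faces 187 mm above the seat top and outer faces flush with the seat's x-edges; a 37×37 mm post under the front of each armrest stands on the seat at the front corner.

The house frame is against the table's +x side, with their −y faces flush. The chair is on top of the table.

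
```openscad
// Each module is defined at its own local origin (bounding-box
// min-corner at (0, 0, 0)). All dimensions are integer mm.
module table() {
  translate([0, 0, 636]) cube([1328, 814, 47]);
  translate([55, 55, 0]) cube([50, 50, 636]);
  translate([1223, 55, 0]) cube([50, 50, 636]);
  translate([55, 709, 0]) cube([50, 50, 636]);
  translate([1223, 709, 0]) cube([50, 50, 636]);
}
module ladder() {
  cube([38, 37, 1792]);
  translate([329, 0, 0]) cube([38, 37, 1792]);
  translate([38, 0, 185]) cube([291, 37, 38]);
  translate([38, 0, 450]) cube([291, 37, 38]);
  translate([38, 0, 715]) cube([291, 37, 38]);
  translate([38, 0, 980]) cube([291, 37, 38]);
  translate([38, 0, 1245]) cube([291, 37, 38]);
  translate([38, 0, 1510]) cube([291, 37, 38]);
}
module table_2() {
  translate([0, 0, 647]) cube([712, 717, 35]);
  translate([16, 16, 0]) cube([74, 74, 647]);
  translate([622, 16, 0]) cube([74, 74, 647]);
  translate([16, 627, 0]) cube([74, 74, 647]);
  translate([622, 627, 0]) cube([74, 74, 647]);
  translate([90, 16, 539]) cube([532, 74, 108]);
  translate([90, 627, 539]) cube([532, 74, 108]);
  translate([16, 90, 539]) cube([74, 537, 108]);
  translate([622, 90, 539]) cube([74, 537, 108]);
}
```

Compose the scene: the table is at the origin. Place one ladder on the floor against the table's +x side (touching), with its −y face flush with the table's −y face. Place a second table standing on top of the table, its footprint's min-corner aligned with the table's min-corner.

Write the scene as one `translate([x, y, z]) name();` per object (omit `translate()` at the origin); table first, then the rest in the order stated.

table();
translate([1328, 0, 0]) ladder();
translate([0, 0, 683]) table_2();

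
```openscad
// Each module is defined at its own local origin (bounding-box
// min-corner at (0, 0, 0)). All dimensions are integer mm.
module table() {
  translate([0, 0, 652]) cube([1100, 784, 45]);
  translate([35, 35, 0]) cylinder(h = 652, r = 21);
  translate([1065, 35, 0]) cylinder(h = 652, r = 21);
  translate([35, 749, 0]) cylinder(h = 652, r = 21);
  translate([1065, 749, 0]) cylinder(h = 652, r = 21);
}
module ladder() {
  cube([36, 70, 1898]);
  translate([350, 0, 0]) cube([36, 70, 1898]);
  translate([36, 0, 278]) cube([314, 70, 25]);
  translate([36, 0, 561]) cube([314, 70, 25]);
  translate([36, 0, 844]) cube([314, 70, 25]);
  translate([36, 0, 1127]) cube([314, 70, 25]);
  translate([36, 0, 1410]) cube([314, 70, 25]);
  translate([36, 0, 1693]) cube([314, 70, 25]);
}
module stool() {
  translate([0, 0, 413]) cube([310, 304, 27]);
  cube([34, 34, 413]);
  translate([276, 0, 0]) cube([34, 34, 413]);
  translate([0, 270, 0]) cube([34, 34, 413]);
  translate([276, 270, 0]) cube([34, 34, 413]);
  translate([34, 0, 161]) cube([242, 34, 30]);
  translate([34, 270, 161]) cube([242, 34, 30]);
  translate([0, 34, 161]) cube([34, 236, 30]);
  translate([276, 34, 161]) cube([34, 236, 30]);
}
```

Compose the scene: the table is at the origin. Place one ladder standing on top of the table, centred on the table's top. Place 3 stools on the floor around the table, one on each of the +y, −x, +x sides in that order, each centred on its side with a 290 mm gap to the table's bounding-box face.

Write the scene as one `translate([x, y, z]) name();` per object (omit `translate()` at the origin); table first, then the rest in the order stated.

table();
translate([357, 357, 697]) ladder();
translate([395, 1074, 0]) stool();
translate([-600, 240, 0]) stool();
translate([1390, 240, 0]) stool();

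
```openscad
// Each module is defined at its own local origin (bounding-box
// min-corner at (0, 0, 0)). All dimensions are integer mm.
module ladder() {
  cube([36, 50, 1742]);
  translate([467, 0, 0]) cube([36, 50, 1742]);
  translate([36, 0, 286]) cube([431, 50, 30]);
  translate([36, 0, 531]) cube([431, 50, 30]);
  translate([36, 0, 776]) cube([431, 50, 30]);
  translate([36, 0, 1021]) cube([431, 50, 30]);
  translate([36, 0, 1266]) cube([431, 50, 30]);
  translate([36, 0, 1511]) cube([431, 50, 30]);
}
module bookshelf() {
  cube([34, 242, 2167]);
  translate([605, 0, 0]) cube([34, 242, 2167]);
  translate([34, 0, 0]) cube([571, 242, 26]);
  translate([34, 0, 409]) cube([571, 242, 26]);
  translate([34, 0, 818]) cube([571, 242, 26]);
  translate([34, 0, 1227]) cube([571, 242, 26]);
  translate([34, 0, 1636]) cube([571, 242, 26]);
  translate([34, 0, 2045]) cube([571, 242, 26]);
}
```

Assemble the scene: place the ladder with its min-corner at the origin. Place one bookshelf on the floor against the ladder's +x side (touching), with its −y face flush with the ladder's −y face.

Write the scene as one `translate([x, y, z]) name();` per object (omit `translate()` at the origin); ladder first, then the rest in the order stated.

ladder();
translate([503, 0, 0]) bookshelf();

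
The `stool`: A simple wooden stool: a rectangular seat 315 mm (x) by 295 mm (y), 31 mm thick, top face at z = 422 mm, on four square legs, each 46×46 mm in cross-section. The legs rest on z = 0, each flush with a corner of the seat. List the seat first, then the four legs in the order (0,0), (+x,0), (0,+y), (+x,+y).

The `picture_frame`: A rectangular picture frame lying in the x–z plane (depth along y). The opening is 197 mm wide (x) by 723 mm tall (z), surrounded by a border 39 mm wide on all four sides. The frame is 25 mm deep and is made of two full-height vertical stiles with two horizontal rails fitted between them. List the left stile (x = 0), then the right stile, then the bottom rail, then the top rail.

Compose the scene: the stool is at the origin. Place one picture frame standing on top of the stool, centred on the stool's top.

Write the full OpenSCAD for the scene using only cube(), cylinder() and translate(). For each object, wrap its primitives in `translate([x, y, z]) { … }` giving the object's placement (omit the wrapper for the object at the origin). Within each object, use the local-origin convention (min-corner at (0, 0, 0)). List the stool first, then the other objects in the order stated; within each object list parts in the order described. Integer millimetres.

translate([0, 0, 391]) cube([315, 295, 31]);
cube([46, 46, 391]);
translate([269, 0, 0]) cube([46, 46, 391]);
translate([0, 249, 0]) cube([46, 46, 391]);
translate([269, 249, 0]) cube([46, 46, 391]);
translate([20, 135, 422]) {
  cube([39, 25, 801]);
  translate([236, 0, 0]) cube([39, 25, 801]);
  translate([39, 0, 0]) cube([197, 25, 39]);
  translate([39, 0, 762]) cube([197, 25, 39]);
}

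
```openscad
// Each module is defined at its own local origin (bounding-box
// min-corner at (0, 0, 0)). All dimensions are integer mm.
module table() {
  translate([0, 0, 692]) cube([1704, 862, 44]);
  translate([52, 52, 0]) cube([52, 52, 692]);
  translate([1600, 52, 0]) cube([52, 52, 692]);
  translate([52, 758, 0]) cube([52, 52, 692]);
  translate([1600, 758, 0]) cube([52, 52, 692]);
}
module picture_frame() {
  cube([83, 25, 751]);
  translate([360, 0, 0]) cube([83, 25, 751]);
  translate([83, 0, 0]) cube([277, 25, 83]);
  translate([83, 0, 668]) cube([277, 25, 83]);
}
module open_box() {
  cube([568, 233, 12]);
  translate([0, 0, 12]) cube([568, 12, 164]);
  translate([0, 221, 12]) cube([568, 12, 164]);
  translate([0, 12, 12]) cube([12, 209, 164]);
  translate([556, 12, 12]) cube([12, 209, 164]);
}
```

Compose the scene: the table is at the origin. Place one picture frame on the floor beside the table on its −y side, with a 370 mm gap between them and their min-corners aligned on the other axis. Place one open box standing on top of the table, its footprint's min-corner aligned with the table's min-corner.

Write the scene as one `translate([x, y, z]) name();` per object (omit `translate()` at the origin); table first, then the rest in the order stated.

table();
translate([0, -395, 0]) picture_frame();
translate([0, 0, 736]) open_box();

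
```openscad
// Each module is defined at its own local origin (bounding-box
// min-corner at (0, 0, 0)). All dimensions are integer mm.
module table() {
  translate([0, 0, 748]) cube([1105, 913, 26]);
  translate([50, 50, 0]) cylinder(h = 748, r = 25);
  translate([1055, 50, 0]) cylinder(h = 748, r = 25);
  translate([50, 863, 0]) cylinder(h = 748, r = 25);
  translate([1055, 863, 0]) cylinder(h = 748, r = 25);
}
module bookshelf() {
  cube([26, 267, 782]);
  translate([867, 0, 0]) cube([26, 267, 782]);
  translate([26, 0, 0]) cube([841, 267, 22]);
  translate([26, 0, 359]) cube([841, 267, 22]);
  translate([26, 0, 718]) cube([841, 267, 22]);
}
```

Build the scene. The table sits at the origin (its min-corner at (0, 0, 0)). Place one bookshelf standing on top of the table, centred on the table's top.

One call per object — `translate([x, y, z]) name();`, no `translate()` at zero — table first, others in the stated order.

table();
translate([106, 323, 774]) bookshelf();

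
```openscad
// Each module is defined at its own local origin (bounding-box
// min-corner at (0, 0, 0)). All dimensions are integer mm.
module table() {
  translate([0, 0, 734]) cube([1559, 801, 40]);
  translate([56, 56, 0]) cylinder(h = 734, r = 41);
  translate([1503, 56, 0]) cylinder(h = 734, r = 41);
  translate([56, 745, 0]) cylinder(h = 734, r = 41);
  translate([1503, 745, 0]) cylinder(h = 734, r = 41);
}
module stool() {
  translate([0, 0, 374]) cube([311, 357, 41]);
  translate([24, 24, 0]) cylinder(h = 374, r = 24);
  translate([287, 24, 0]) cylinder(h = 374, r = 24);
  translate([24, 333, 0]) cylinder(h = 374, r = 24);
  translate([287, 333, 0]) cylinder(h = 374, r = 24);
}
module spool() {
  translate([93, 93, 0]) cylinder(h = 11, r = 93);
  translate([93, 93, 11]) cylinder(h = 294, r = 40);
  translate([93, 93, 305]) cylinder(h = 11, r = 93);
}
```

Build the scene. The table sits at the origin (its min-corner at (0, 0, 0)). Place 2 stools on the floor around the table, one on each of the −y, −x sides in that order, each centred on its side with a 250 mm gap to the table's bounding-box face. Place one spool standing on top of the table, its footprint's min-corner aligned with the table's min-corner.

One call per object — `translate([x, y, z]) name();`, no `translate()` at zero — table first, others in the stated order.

table();
translate([624, -607, 0]) stool();
translate([-561, 222, 0]) stool();
translate([0, 0, 774]) spool();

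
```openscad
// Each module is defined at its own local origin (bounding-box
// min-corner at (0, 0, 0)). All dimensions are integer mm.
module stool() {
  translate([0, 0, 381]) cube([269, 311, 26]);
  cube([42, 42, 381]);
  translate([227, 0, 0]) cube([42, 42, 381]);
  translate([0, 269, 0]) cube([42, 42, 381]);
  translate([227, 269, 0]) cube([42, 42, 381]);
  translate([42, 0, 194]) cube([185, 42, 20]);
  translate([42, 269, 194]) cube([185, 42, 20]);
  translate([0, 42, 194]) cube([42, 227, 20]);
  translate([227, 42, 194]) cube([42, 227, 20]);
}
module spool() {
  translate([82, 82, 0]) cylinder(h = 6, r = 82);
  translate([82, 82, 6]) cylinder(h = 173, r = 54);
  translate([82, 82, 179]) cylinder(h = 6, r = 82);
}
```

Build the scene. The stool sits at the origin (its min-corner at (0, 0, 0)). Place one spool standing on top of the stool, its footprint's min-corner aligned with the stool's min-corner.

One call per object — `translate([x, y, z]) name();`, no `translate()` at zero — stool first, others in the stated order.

stool();
translate([0, 0, 407]) spool();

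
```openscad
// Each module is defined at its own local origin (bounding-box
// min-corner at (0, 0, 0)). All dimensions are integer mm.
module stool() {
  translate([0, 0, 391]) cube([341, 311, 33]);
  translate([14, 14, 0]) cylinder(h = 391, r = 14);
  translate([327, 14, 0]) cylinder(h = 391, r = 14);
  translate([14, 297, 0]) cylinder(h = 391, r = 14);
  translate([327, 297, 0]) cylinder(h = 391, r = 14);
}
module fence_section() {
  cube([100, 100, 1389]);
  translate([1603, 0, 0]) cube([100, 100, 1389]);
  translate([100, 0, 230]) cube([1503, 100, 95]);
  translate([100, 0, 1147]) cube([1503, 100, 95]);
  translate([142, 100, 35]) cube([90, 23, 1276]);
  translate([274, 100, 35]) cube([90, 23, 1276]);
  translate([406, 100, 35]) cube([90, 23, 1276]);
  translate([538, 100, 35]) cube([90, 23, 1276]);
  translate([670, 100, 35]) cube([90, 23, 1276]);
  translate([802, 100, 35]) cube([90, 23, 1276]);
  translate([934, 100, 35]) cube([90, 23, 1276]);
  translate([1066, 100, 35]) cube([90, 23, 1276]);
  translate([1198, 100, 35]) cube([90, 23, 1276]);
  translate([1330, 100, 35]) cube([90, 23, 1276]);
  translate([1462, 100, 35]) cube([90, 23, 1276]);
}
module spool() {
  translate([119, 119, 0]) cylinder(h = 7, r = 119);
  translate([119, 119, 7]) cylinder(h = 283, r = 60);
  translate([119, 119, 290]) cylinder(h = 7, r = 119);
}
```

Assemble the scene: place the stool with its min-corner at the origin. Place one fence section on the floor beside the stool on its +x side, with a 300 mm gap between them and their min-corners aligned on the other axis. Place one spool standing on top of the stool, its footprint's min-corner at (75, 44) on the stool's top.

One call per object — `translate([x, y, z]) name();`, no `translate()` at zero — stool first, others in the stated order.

stool();
translate([641, 0, 0]) fence_section();
translate([75, 44, 424]) spool();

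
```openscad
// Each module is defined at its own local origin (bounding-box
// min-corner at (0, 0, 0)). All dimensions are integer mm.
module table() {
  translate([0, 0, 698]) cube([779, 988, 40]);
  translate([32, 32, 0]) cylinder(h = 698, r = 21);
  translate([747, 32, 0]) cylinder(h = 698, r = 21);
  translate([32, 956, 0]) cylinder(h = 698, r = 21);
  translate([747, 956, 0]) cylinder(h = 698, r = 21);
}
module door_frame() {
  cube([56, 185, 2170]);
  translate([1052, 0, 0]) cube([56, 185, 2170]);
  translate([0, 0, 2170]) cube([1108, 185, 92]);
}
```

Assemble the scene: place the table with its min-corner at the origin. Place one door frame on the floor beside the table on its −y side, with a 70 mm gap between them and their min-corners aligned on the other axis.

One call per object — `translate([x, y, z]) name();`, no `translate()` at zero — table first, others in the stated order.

table();
translate([0, -255, 0]) door_frame();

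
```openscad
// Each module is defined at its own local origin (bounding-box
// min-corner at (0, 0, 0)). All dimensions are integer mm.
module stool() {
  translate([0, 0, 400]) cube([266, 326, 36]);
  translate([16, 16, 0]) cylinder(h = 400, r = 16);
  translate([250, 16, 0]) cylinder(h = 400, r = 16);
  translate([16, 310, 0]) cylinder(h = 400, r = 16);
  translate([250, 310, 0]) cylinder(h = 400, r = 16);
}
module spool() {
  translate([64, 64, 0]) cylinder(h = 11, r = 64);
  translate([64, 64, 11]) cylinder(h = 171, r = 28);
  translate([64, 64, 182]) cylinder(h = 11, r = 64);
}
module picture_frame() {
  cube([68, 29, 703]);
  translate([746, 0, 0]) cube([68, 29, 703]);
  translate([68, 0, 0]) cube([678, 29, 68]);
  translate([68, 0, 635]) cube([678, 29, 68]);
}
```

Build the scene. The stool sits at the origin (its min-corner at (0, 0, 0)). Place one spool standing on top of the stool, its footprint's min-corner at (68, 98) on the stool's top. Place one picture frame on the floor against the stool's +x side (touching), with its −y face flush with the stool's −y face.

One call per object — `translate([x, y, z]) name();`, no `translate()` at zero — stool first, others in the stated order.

stool();
translate([68, 98, 436]) spool();
translate([266, 0, 0]) picture_frame();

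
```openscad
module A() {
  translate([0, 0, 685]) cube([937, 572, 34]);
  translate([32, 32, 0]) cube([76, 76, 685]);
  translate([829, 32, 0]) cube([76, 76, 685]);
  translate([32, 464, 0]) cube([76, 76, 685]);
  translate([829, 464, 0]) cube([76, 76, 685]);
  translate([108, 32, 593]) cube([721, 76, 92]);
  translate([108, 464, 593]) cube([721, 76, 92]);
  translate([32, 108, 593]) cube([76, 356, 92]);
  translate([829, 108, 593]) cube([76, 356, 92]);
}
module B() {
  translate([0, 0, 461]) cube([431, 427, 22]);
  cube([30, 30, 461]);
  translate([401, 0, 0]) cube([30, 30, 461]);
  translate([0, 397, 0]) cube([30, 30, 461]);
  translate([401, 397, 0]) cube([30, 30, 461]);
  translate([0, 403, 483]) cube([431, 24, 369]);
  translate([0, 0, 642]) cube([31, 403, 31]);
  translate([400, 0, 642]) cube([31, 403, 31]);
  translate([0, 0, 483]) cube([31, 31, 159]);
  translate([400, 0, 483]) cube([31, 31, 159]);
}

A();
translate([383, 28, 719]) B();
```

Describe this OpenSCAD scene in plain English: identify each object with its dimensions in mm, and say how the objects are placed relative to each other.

A is a table: top 937 mm (x) × 572 mm (y), 34 mm thick, upper face at z = 719 mm, on four 76×76 mm square legs, each inset 32 mm from the nearest pair of top edges, running from z = 0 to the bottom of the top. Four apron rails, 76 mm thick and 92 mm tall, run between adjacent legs with their top edges flush with the underside of the top and their outer faces flush with the legs' outer faces.

B is a chair. The seat is a 431×427×22 mm slab with its top at z = 483 mm, on four 30×30 mm corner legs (flush with the seat edges, standing on z = 0). A flat backrest 24 mm thick, 369 mm tall, spans the full seat width and rises from the seat top along its +y edge, rear face flush with the rear of the seat. Two armrests of 31×31 mm section run along each side from the seat's front edge to the front of the backrest, top faces 190 mm above the seat top and outer faces flush with the seat's x-edges; a 31×31 mm post under the front of each armrest stands on the seat at the front corner.

The chair is on top of the table.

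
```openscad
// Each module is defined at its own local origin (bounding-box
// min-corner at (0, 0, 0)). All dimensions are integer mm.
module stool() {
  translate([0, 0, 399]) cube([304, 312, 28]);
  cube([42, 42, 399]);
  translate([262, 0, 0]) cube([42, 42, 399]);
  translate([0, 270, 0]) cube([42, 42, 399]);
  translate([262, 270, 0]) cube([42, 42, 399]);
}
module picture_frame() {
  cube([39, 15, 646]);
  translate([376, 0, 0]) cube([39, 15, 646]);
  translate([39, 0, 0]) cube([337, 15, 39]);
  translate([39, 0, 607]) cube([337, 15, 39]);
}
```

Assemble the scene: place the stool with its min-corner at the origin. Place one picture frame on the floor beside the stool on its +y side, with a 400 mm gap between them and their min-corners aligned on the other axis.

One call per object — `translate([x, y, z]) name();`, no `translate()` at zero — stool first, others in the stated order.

stool();
translate([0, 712, 0]) picture_frame();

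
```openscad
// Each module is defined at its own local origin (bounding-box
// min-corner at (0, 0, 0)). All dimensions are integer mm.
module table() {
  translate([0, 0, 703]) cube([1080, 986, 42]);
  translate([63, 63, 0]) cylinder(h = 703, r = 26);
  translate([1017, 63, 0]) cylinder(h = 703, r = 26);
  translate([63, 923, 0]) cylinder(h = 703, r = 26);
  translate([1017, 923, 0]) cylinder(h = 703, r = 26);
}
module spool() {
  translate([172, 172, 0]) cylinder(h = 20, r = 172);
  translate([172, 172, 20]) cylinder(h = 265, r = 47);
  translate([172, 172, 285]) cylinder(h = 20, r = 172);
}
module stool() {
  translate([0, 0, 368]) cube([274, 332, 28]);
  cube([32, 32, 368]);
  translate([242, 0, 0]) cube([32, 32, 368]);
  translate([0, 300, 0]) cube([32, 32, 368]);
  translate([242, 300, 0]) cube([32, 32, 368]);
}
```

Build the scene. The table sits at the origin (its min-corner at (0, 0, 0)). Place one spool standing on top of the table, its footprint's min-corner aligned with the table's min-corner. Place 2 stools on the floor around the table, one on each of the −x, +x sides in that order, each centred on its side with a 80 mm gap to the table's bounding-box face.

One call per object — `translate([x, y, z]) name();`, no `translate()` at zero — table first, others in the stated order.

table();
translate([0, 0, 745]) spool();
translate([-354, 327, 0]) stool();
translate([1160, 327, 0]) stool();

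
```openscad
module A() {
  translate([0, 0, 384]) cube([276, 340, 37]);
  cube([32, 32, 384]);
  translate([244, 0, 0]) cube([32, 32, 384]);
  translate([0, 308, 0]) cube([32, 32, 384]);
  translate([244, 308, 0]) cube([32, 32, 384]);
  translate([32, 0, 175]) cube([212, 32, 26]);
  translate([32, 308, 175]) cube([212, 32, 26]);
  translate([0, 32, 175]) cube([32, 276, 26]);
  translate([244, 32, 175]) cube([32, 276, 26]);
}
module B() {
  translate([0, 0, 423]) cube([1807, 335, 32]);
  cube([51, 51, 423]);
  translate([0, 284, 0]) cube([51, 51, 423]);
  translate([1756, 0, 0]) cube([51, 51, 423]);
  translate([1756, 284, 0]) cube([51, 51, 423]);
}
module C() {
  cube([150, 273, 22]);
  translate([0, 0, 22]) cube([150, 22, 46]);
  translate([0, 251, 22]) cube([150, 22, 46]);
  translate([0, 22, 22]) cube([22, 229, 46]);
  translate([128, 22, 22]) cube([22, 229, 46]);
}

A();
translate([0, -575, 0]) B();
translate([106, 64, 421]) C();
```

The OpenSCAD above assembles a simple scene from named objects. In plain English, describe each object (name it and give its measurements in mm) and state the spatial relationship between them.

A is a four-legged stool. The seat is 276×340 mm, 37 mm thick, top at z = 421 mm. It stands on four square legs, each 32×32 mm in cross-section, from z = 0 to the seat underside, each flush with a corner of the seat. Four stretchers, 32 mm wide and 26 mm tall, connect adjacent legs with their undersides at z = 175 mm, each running between the inner faces of the legs it joins and aligned with the legs' outer faces on the other axis.

B is a long wooden bench with a 1807 mm (x) × 335 mm (y) seat, 32 mm thick, its top surface 455 mm above the floor. Four 51 mm square legs at the seat corners, flush with the edges, run from z = 0 to the seat underside.

C is an open-topped rectangular box: outside dimensions 150×273×68 mm, with a uniform wall and base thickness of 22 mm. The base is a full 150×273 slab on the floor; four walls sit on top of the base. The front and back walls (the −y and +y sides) span the full width; the two side walls fit between them.

The bench is on the floor beside the stool on its −y side. The open box is on top of the stool.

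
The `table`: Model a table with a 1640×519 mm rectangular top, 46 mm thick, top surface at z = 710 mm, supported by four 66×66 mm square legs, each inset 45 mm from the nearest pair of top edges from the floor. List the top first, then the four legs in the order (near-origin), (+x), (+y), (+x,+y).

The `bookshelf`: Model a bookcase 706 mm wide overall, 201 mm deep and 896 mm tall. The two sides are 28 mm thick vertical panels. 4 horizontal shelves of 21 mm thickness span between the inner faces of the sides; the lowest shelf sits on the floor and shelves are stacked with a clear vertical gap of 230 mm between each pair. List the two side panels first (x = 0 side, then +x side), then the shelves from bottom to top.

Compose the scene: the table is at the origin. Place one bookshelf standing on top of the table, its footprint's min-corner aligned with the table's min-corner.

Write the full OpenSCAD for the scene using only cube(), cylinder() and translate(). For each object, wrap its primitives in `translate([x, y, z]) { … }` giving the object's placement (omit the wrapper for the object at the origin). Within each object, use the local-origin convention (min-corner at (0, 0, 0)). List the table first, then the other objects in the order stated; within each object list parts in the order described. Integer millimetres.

translate([0, 0, 664]) cube([1640, 519, 46]);
translate([45, 45, 0]) cube([66, 66, 664]);
translate([1529, 45, 0]) cube([66, 66, 664]);
translate([45, 408, 0]) cube([66, 66, 664]);
translate([1529, 408, 0]) cube([66, 66, 664]);
translate([0, 0, 710]) {
  cube([28, 201, 896]);
  translate([678, 0, 0]) cube([28, 201, 896]);
  translate([28, 0, 0]) cube([650, 201, 21]);
  translate([28, 0, 251]) cube([650, 201, 21]);
  translate([28, 0, 502]) cube([650, 201, 21]);
  translate([28, 0, 753]) cube([650, 201, 21]);
}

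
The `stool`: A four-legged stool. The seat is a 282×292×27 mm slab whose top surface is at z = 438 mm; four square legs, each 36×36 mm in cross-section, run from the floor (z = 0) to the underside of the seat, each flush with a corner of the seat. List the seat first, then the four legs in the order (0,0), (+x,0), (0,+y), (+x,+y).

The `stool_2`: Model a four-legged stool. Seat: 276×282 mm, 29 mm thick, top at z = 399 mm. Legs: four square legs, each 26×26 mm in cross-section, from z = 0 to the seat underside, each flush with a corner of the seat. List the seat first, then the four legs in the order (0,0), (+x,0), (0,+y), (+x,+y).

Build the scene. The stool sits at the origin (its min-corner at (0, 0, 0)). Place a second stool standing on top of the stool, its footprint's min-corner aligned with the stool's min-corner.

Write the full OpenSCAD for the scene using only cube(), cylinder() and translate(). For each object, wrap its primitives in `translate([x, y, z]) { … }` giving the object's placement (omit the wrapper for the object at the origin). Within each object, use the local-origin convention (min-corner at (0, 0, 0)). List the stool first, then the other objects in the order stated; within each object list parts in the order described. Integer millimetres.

translate([0, 0, 411]) cube([282, 292, 27]);
cube([36, 36, 411]);
translate([246, 0, 0]) cube([36, 36, 411]);
translate([0, 256, 0]) cube([36, 36, 411]);
translate([246, 256, 0]) cube([36, 36, 411]);
translate([0, 0, 438]) {
  translate([0, 0, 370]) cube([276, 282, 29]);
  cube([26, 26, 370]);
  translate([250, 0, 0]) cube([26, 26, 370]);
  translate([0, 256, 0]) cube([26, 26, 370]);
  translate([250, 256, 0]) cube([26, 26, 370]);
}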